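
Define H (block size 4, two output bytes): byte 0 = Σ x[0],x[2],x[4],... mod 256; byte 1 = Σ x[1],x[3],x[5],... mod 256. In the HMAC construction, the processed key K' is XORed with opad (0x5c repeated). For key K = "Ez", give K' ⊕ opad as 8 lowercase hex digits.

Key "Ez" = 45 7a is 2 bytes ≤ B = 4; zero-pad to 4 bytes: K' = 45 7a 00 00.
XOR each byte with 0x5c: 45⊕5c=19, 7a⊕5c=26, 00⊕5c=5c, 00⊕5c=5c.

19265c5c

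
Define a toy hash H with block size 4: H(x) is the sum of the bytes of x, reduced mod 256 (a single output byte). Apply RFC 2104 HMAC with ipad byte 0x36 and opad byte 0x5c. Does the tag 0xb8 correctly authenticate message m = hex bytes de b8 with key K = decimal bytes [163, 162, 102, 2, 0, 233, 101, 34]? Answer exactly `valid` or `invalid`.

Key decimal bytes [163, 162, 102, 2, 0, 233, 101, 34] = a3 a2 66 02 00 e9 65 22 is 8 bytes > B = 4, so hash it first: H(key) = 1d, then zero-pad to 4 bytes: K' = 1d 00 00 00.
K' ⊕ ipad = 2b 36 36 36; K' ⊕ opad = 41 5c 5c 5c.
Inner hash: sum = 43+54+54+54+222+184 = 611; mod 256 = 99 → 63.
Outer hash (recomputed tag): sum = 65+92+92+92+99 = 440; mod 256 = 184 → b8.
Recomputed tag = b8; claimed = b8 → match.

valid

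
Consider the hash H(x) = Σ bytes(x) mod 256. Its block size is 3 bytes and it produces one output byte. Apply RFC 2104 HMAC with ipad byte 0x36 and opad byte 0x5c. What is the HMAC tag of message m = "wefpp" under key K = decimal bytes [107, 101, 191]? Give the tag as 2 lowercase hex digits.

ae

Key decimal bytes [107, 101, 191] = 6b 65 bf is exactly B = 3 bytes: K' = 6b 65 bf.
K' ⊕ ipad = 5d 53 89.  K' ⊕ opad = 37 39 e3.
Inner input = (K'⊕ipad) ∥ m = 5d 53 89 ∥ 77 65 66 70 70.
Inner hash: sum = 93+83+137+119+101+102+112+112 = 859; mod 256 = 91 → 5b.
Outer input = (K'⊕opad) ∥ inner = 37 39 e3 ∥ 5b.
Outer hash (tag): sum = 55+57+227+91 = 430; mod 256 = 174 → ae.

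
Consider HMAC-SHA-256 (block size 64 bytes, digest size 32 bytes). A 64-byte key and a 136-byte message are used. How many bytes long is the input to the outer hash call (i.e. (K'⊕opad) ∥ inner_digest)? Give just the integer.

Key is 64 ≤ 64 bytes, zero-padded: |K'| = 64.
Outer input = (K'⊕opad) ∥ H(inner) → 64 + 32 = 96 bytes.

96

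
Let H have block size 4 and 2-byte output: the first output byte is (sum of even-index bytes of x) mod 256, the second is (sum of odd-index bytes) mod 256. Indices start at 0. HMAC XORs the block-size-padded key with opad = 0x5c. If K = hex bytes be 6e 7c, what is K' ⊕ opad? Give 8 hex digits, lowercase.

e232205c

Key hex bytes be 6e 7c is 3 bytes ≤ B = 4; zero-pad to 4 bytes: K' = be 6e 7c 00.
XOR each byte with 0x5c: be⊕5c=e2, 6e⊕5c=32, 7c⊕5c=20, 00⊕5c=5c.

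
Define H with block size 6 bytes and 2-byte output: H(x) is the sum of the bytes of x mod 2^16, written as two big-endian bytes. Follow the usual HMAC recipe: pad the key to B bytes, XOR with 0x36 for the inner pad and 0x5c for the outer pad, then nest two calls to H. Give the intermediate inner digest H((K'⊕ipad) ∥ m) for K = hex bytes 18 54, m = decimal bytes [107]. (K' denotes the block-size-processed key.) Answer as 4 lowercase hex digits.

01d3

Key hex bytes 18 54 is 2 bytes ≤ B = 6; zero-pad to 6 bytes: K' = 18 54 00 00 00 00.
K' ⊕ ipad = 2e 62 36 36 36 36.
Inner input = 2e 62 36 36 36 36 ∥ 6b.
Inner hash: sum = 46+98+54+54+54+54+107 = 467 → 01 d3.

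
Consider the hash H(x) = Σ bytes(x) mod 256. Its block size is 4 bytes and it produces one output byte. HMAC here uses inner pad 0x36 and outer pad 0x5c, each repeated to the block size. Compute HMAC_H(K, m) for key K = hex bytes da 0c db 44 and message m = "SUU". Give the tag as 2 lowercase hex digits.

f7

Key hex bytes da 0c db 44 is exactly B = 4 bytes: K' = da 0c db 44.
K' ⊕ ipad = ec 3a ed 72.  K' ⊕ opad = 86 50 87 18.
Inner input = (K'⊕ipad) ∥ m = ec 3a ed 72 ∥ 53 55 55.
Inner hash: sum = 236+58+237+114+83+85+85 = 898; mod 256 = 130 → 82.
Outer input = (K'⊕opad) ∥ inner = 86 50 87 18 ∥ 82.
Outer hash (tag): sum = 134+80+135+24+130 = 503; mod 256 = 247 → f7.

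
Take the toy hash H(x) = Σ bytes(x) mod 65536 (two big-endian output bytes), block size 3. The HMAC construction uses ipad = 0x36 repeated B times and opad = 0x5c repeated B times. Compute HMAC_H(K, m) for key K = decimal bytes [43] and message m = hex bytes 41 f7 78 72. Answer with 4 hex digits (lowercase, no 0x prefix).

Key decimal bytes [43] = 2b is 1 byte ≤ B = 3; zero-pad to 3 bytes: K' = 2b 00 00.
K' ⊕ ipad = 1d 36 36.  K' ⊕ opad = 77 5c 5c.
Inner input = (K'⊕ipad) ∥ m = 1d 36 36 ∥ 41 f7 78 72.
Inner hash: sum = 29+54+54+65+247+120+114 = 683 → 02 ab.
Outer input = (K'⊕opad) ∥ inner = 77 5c 5c ∥ 02 ab.
Outer hash (tag): sum = 119+92+92+2+171 = 476 → 01 dc.

01dc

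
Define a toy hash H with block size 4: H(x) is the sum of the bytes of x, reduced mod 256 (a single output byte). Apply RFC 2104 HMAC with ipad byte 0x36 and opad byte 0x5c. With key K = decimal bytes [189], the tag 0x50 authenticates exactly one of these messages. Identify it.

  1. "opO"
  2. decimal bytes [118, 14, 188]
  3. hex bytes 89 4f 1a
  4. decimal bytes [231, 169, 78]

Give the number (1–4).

Key decimal bytes [189] = bd is 1 byte ≤ B = 4; zero-pad to 4 bytes: K' = bd 00 00 00.
K' ⊕ ipad = 8b 36 36 36; K' ⊕ opad = e1 5c 5c 5c.
m1: inner = H(8b 36 36 36 6f 70 4f) = 5b; tag = H(e1 5c 5c 5c 5b) = 50 ← matches
m2: inner = H(8b 36 36 36 76 0e bc) = 6d; tag = H(e1 5c 5c 5c 6d) = 62
m3: inner = H(8b 36 36 36 89 4f 1a) = 1f; tag = H(e1 5c 5c 5c 1f) = 14
m4: inner = H(8b 36 36 36 e7 a9 4e) = 0b; tag = H(e1 5c 5c 5c 0b) = 00

1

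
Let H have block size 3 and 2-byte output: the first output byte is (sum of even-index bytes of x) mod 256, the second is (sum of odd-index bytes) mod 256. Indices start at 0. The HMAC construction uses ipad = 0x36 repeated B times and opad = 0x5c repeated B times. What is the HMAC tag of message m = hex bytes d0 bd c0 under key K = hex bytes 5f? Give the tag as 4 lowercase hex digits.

Key hex bytes 5f is 1 byte ≤ B = 3; zero-pad to 3 bytes: K' = 5f 00 00.
K' ⊕ ipad = 69 36 36.  K' ⊕ opad = 03 5c 5c.
Inner input = (K'⊕ipad) ∥ m = 69 36 36 ∥ d0 bd c0.
Inner hash: even-index sum = 348 mod 256 = 92; odd-index sum = 454 mod 256 = 198 → 5c c6.
Outer input = (K'⊕opad) ∥ inner = 03 5c 5c ∥ 5c c6.
Outer hash (tag): even-index sum = 293 mod 256 = 37; odd-index sum = 184 mod 256 = 184 → 25 b8.

25b8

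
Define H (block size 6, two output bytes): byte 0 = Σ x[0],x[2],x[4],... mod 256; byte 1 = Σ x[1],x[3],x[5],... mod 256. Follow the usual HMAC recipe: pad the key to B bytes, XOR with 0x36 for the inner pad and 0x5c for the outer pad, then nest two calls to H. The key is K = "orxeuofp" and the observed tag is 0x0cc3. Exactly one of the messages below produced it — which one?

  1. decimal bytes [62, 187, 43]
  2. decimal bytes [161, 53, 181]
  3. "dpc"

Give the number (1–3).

Key "orxeuofp" = 6f 72 78 65 75 6f 66 70 is 8 bytes > B = 6, so hash it first: H(key) = c2 b6, then zero-pad to 6 bytes: K' = c2 b6 00 00 00 00.
K' ⊕ ipad = f4 80 36 36 36 36; K' ⊕ opad = 9e ea 5c 5c 5c 5c.
m1: inner = H(f4 80 36 36 36 36 3e bb 2b) = c9 a7; tag = H(9e ea 5c 5c 5c 5c c9 a7) = 1f49
m2: inner = H(f4 80 36 36 36 36 a1 35 b5) = b6 21; tag = H(9e ea 5c 5c 5c 5c b6 21) = 0cc3 ← matches
m3: inner = H(f4 80 36 36 36 36 64 70 63) = 27 5c; tag = H(9e ea 5c 5c 5c 5c 27 5c) = 7dfe

2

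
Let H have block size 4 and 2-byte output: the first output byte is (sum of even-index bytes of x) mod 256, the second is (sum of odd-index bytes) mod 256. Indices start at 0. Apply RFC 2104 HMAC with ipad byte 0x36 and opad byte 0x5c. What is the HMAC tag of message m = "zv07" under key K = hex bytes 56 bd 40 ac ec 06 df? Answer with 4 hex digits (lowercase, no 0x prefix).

Key hex bytes 56 bd 40 ac ec 06 df is 7 bytes > B = 4, so hash it first: H(key) = 61 6f, then zero-pad to 4 bytes: K' = 61 6f 00 00.
K' ⊕ ipad = 57 59 36 36.  K' ⊕ opad = 3d 33 5c 5c.
Inner input = (K'⊕ipad) ∥ m = 57 59 36 36 ∥ 7a 76 30 37.
Inner hash: even-index sum = 311 mod 256 = 55; odd-index sum = 316 mod 256 = 60 → 37 3c.
Outer input = (K'⊕opad) ∥ inner = 3d 33 5c 5c ∥ 37 3c.
Outer hash (tag): even-index sum = 208 mod 256 = 208; odd-index sum = 203 mod 256 = 203 → d0 cb.

d0cb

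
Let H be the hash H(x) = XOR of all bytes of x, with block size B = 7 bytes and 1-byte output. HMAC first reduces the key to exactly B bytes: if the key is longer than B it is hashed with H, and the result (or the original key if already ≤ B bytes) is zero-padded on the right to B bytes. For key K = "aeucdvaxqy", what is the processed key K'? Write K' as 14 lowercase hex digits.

11000000000000

|K| = 10 > B = 7, so first hash the key.
H(K): XOR 61⊕65⊕75⊕63⊕64⊕76⊕61⊕78⊕71⊕79 = 11.
Zero-pad H(K) = 11 to 7 bytes: K' = 11 00 00 00 00 00 00.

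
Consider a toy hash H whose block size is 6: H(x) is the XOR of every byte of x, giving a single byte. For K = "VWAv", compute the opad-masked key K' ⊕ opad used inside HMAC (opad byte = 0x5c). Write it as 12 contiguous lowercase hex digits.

Key "VWAv" = 56 57 41 76 is 4 bytes ≤ B = 6; zero-pad to 6 bytes: K' = 56 57 41 76 00 00.
XOR each byte with 0x5c: 56⊕5c=0a, 57⊕5c=0b, 41⊕5c=1d, 76⊕5c=2a, 00⊕5c=5c, 00⊕5c=5c.

0a0b1d2a5c5c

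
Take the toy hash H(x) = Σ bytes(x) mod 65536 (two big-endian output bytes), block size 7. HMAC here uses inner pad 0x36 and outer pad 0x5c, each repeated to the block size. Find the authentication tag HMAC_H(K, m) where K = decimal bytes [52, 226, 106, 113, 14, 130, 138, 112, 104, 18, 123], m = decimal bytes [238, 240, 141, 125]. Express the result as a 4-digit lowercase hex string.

02c2

Key decimal bytes [52, 226, 106, 113, 14, 130, 138, 112, 104, 18, 123] = 34 e2 6a 71 0e 82 8a 70 68 12 7b is 11 bytes > B = 7, so hash it first: H(key) = 04 70, then zero-pad to 7 bytes: K' = 04 70 00 00 00 00 00.
K' ⊕ ipad = 32 46 36 36 36 36 36.  K' ⊕ opad = 58 2c 5c 5c 5c 5c 5c.
Inner input = (K'⊕ipad) ∥ m = 32 46 36 36 36 36 36 ∥ ee f0 8d 7d.
Inner hash: sum = 50+70+54+54+54+54+54+238+240+141+125 = 1134 → 04 6e.
Outer input = (K'⊕opad) ∥ inner = 58 2c 5c 5c 5c 5c 5c ∥ 04 6e.
Outer hash (tag): sum = 88+44+92+92+92+92+92+4+110 = 706 → 02 c2.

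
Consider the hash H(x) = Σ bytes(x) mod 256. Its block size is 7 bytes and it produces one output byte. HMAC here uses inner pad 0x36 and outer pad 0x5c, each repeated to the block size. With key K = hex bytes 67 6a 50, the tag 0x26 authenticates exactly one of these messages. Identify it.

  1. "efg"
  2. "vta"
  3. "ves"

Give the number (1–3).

Key hex bytes 67 6a 50 is 3 bytes ≤ B = 7; zero-pad to 7 bytes: K' = 67 6a 50 00 00 00 00.
K' ⊕ ipad = 51 5c 66 36 36 36 36; K' ⊕ opad = 3b 36 0c 5c 5c 5c 5c.
m1: inner = H(51 5c 66 36 36 36 36 65 66 67) = 1d; tag = H(3b 36 0c 5c 5c 5c 5c 1d) = 0a
m2: inner = H(51 5c 66 36 36 36 36 76 74 61) = 36; tag = H(3b 36 0c 5c 5c 5c 5c 36) = 23
m3: inner = H(51 5c 66 36 36 36 36 76 65 73) = 39; tag = H(3b 36 0c 5c 5c 5c 5c 39) = 26 ← matches

3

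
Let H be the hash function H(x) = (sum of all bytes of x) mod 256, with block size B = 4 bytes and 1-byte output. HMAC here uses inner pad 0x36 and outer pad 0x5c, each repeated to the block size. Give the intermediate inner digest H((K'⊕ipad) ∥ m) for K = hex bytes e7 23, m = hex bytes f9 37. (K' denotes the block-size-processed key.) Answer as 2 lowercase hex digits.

82

Key hex bytes e7 23 is 2 bytes ≤ B = 4; zero-pad to 4 bytes: K' = e7 23 00 00.
K' ⊕ ipad = d1 15 36 36.
Inner input = d1 15 36 36 ∥ f9 37.
Inner hash: sum = 209+21+54+54+249+55 = 642; mod 256 = 130 → 82.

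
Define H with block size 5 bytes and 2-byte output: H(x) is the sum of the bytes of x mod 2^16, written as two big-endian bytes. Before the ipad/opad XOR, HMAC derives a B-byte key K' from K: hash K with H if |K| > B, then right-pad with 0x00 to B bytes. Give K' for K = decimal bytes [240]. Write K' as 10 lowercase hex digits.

f000000000

Key decimal bytes [240] = f0 is 1 byte ≤ B = 5; zero-pad to 5 bytes: K' = f0 00 00 00 00.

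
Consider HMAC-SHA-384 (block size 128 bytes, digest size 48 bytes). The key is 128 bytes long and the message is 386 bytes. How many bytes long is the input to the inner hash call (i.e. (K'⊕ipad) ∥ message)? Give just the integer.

514

Key is 128 ≤ 128 bytes, zero-padded: |K'| = 128.
Inner input = (K'⊕ipad) ∥ m → 128 + 386 = 514 bytes.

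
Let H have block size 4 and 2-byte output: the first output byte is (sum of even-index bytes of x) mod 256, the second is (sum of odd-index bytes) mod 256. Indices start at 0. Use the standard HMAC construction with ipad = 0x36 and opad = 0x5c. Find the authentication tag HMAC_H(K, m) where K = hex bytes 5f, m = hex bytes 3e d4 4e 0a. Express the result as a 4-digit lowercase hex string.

Key hex bytes 5f is 1 byte ≤ B = 4; zero-pad to 4 bytes: K' = 5f 00 00 00.
K' ⊕ ipad = 69 36 36 36.  K' ⊕ opad = 03 5c 5c 5c.
Inner input = (K'⊕ipad) ∥ m = 69 36 36 36 ∥ 3e d4 4e 0a.
Inner hash: even-index sum = 299 mod 256 = 43; odd-index sum = 330 mod 256 = 74 → 2b 4a.
Outer input = (K'⊕opad) ∥ inner = 03 5c 5c 5c ∥ 2b 4a.
Outer hash (tag): even-index sum = 138 mod 256 = 138; odd-index sum = 258 mod 256 = 2 → 8a 02.

8a02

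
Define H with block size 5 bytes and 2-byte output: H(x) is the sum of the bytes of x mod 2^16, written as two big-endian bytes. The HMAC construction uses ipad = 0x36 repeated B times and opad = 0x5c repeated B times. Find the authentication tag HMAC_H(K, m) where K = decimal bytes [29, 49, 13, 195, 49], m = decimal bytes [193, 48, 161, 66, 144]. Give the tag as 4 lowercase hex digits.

Key decimal bytes [29, 49, 13, 195, 49] = 1d 31 0d c3 31 is exactly B = 5 bytes: K' = 1d 31 0d c3 31.
K' ⊕ ipad = 2b 07 3b f5 07.  K' ⊕ opad = 41 6d 51 9f 6d.
Inner input = (K'⊕ipad) ∥ m = 2b 07 3b f5 07 ∥ c1 30 a1 42 90.
Inner hash: sum = 43+7+59+245+7+193+48+161+66+144 = 973 → 03 cd.
Outer input = (K'⊕opad) ∥ inner = 41 6d 51 9f 6d ∥ 03 cd.
Outer hash (tag): sum = 65+109+81+159+109+3+205 = 731 → 02 db.

02db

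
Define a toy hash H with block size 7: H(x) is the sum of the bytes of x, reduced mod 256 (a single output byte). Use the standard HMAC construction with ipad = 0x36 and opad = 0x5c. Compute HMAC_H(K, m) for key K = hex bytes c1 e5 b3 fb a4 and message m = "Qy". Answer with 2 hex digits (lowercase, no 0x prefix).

Key hex bytes c1 e5 b3 fb a4 is 5 bytes ≤ B = 7; zero-pad to 7 bytes: K' = c1 e5 b3 fb a4 00 00.
K' ⊕ ipad = f7 d3 85 cd 92 36 36.  K' ⊕ opad = 9d b9 ef a7 f8 5c 5c.
Inner input = (K'⊕ipad) ∥ m = f7 d3 85 cd 92 36 36 ∥ 51 79.
Inner hash: sum = 247+211+133+205+146+54+54+81+121 = 1252; mod 256 = 228 → e4.
Outer input = (K'⊕opad) ∥ inner = 9d b9 ef a7 f8 5c 5c ∥ e4.
Outer hash (tag): sum = 157+185+239+167+248+92+92+228 = 1408; mod 256 = 128 → 80.

80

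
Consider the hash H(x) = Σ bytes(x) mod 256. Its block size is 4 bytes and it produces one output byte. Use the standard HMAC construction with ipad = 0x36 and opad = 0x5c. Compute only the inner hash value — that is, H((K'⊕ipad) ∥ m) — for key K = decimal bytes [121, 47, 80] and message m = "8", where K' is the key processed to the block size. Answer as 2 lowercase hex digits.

3c

Key decimal bytes [121, 47, 80] = 79 2f 50 is 3 bytes ≤ B = 4; zero-pad to 4 bytes: K' = 79 2f 50 00.
K' ⊕ ipad = 4f 19 66 36.
Inner input = 4f 19 66 36 ∥ 38.
Inner hash: sum = 79+25+102+54+56 = 316; mod 256 = 60 → 3c.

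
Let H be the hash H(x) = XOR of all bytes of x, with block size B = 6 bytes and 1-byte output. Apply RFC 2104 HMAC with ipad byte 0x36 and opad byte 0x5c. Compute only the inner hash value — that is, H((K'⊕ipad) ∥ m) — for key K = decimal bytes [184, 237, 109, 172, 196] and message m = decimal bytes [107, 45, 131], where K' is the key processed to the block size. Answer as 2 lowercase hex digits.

Key decimal bytes [184, 237, 109, 172, 196] = b8 ed 6d ac c4 is 5 bytes ≤ B = 6; zero-pad to 6 bytes: K' = b8 ed 6d ac c4 00.
K' ⊕ ipad = 8e db 5b 9a f2 36.
Inner input = 8e db 5b 9a f2 36 ∥ 6b 2d 83.
Inner hash: XOR 8e⊕db⊕5b⊕9a⊕f2⊕36⊕6b⊕2d⊕83 = 95.

95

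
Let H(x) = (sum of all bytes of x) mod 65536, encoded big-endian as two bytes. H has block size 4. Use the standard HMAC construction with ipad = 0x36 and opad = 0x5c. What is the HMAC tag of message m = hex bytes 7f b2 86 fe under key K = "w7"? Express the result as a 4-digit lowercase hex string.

01b4

Key "w7" = 77 37 is 2 bytes ≤ B = 4; zero-pad to 4 bytes: K' = 77 37 00 00.
K' ⊕ ipad = 41 01 36 36.  K' ⊕ opad = 2b 6b 5c 5c.
Inner input = (K'⊕ipad) ∥ m = 41 01 36 36 ∥ 7f b2 86 fe.
Inner hash: sum = 65+1+54+54+127+178+134+254 = 867 → 03 63.
Outer input = (K'⊕opad) ∥ inner = 2b 6b 5c 5c ∥ 03 63.
Outer hash (tag): sum = 43+107+92+92+3+99 = 436 → 01 b4.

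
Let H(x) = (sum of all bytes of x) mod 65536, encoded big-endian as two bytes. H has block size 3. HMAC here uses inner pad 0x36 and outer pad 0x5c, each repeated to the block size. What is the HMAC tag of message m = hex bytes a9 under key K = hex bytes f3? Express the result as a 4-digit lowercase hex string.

0242

Key hex bytes f3 is 1 byte ≤ B = 3; zero-pad to 3 bytes: K' = f3 00 00.
K' ⊕ ipad = c5 36 36.  K' ⊕ opad = af 5c 5c.
Inner input = (K'⊕ipad) ∥ m = c5 36 36 ∥ a9.
Inner hash: sum = 197+54+54+169 = 474 → 01 da.
Outer input = (K'⊕opad) ∥ inner = af 5c 5c ∥ 01 da.
Outer hash (tag): sum = 175+92+92+1+218 = 578 → 02 42.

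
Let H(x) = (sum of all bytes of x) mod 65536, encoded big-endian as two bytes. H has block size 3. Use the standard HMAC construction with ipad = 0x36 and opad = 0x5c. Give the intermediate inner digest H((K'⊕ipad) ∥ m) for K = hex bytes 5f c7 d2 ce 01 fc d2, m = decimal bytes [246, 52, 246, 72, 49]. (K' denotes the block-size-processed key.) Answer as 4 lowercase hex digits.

Key hex bytes 5f c7 d2 ce 01 fc d2 is 7 bytes > B = 3, so hash it first: H(key) = 04 95, then zero-pad to 3 bytes: K' = 04 95 00.
K' ⊕ ipad = 32 a3 36.
Inner input = 32 a3 36 ∥ f6 34 f6 48 31.
Inner hash: sum = 50+163+54+246+52+246+72+49 = 932 → 03 a4.

03a4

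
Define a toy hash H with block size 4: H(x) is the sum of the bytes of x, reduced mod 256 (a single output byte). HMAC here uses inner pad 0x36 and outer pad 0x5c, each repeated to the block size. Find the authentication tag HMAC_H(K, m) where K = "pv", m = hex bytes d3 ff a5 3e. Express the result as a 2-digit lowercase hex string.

Key "pv" = 70 76 is 2 bytes ≤ B = 4; zero-pad to 4 bytes: K' = 70 76 00 00.
K' ⊕ ipad = 46 40 36 36.  K' ⊕ opad = 2c 2a 5c 5c.
Inner input = (K'⊕ipad) ∥ m = 46 40 36 36 ∥ d3 ff a5 3e.
Inner hash: sum = 70+64+54+54+211+255+165+62 = 935; mod 256 = 167 → a7.
Outer input = (K'⊕opad) ∥ inner = 2c 2a 5c 5c ∥ a7.
Outer hash (tag): sum = 44+42+92+92+167 = 437; mod 256 = 181 → b5.

b5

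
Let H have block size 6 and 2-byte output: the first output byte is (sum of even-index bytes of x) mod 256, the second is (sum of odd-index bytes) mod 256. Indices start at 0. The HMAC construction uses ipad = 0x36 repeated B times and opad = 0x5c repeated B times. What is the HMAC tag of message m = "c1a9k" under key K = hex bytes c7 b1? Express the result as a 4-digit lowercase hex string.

Key hex bytes c7 b1 is 2 bytes ≤ B = 6; zero-pad to 6 bytes: K' = c7 b1 00 00 00 00.
K' ⊕ ipad = f1 87 36 36 36 36.  K' ⊕ opad = 9b ed 5c 5c 5c 5c.
Inner input = (K'⊕ipad) ∥ m = f1 87 36 36 36 36 ∥ 63 31 61 39 6b.
Inner hash: even-index sum = 652 mod 256 = 140; odd-index sum = 349 mod 256 = 93 → 8c 5d.
Outer input = (K'⊕opad) ∥ inner = 9b ed 5c 5c 5c 5c ∥ 8c 5d.
Outer hash (tag): even-index sum = 479 mod 256 = 223; odd-index sum = 514 mod 256 = 2 → df 02.

df02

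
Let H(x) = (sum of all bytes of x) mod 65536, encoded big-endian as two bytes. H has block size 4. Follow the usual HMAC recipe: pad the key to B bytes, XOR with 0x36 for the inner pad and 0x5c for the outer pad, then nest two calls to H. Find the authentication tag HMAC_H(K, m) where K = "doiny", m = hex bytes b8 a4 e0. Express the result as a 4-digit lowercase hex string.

0288

Key "doiny" = 64 6f 69 6e 79 is 5 bytes > B = 4, so hash it first: H(key) = 02 23, then zero-pad to 4 bytes: K' = 02 23 00 00.
K' ⊕ ipad = 34 15 36 36.  K' ⊕ opad = 5e 7f 5c 5c.
Inner input = (K'⊕ipad) ∥ m = 34 15 36 36 ∥ b8 a4 e0.
Inner hash: sum = 52+21+54+54+184+164+224 = 753 → 02 f1.
Outer input = (K'⊕opad) ∥ inner = 5e 7f 5c 5c ∥ 02 f1.
Outer hash (tag): sum = 94+127+92+92+2+241 = 648 → 02 88.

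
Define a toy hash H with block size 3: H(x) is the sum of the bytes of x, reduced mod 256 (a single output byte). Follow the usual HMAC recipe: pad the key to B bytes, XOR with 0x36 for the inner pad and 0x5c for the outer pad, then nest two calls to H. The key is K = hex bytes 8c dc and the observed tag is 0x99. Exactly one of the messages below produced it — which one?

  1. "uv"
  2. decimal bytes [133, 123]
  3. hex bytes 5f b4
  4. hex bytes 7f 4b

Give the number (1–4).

Key hex bytes 8c dc is 2 bytes ≤ B = 3; zero-pad to 3 bytes: K' = 8c dc 00.
K' ⊕ ipad = ba ea 36; K' ⊕ opad = d0 80 5c.
m1: inner = H(ba ea 36 75 76) = c5; tag = H(d0 80 5c c5) = 71
m2: inner = H(ba ea 36 85 7b) = da; tag = H(d0 80 5c da) = 86
m3: inner = H(ba ea 36 5f b4) = ed; tag = H(d0 80 5c ed) = 99 ← matches
m4: inner = H(ba ea 36 7f 4b) = a4; tag = H(d0 80 5c a4) = 50

3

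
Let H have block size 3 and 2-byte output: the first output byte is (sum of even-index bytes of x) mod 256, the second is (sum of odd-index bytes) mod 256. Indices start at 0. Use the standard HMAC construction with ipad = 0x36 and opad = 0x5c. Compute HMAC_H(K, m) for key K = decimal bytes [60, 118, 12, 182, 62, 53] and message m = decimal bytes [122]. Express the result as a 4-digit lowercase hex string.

0723

Key decimal bytes [60, 118, 12, 182, 62, 53] = 3c 76 0c b6 3e 35 is 6 bytes > B = 3, so hash it first: H(key) = 86 61, then zero-pad to 3 bytes: K' = 86 61 00.
K' ⊕ ipad = b0 57 36.  K' ⊕ opad = da 3d 5c.
Inner input = (K'⊕ipad) ∥ m = b0 57 36 ∥ 7a.
Inner hash: even-index sum = 230 mod 256 = 230; odd-index sum = 209 mod 256 = 209 → e6 d1.
Outer input = (K'⊕opad) ∥ inner = da 3d 5c ∥ e6 d1.
Outer hash (tag): even-index sum = 519 mod 256 = 7; odd-index sum = 291 mod 256 = 35 → 07 23.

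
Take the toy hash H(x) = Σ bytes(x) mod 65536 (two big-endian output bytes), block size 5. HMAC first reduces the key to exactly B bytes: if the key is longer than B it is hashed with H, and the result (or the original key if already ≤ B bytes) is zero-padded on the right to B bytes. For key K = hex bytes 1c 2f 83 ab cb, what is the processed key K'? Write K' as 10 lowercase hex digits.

Key hex bytes 1c 2f 83 ab cb is exactly B = 5 bytes: K' = 1c 2f 83 ab cb.

1c2f83abcb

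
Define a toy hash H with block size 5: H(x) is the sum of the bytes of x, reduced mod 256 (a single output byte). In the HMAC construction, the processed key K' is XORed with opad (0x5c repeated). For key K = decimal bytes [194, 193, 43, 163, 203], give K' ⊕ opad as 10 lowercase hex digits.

Key decimal bytes [194, 193, 43, 163, 203] = c2 c1 2b a3 cb is exactly B = 5 bytes: K' = c2 c1 2b a3 cb.
XOR each byte with 0x5c: c2⊕5c=9e, c1⊕5c=9d, 2b⊕5c=77, a3⊕5c=ff, cb⊕5c=97.

9e9d77ff97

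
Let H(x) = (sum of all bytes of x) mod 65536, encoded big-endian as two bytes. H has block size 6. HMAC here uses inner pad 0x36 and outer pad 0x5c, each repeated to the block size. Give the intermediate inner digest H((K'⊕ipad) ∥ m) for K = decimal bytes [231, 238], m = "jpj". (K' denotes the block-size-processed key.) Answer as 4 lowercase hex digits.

03c5

Key decimal bytes [231, 238] = e7 ee is 2 bytes ≤ B = 6; zero-pad to 6 bytes: K' = e7 ee 00 00 00 00.
K' ⊕ ipad = d1 d8 36 36 36 36.
Inner input = d1 d8 36 36 36 36 ∥ 6a 70 6a.
Inner hash: sum = 209+216+54+54+54+54+106+112+106 = 965 → 03 c5.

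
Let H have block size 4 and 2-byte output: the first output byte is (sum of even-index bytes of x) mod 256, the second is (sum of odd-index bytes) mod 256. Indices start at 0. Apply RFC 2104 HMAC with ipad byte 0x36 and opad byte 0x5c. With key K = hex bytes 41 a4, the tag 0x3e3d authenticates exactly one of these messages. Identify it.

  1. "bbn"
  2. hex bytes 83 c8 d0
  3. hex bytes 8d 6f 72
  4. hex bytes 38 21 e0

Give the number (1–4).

4

Key hex bytes 41 a4 is 2 bytes ≤ B = 4; zero-pad to 4 bytes: K' = 41 a4 00 00.
K' ⊕ ipad = 77 92 36 36; K' ⊕ opad = 1d f8 5c 5c.
m1: inner = H(77 92 36 36 62 62 6e) = 7d 2a; tag = H(1d f8 5c 5c 7d 2a) = f67e
m2: inner = H(77 92 36 36 83 c8 d0) = 00 90; tag = H(1d f8 5c 5c 00 90) = 79e4
m3: inner = H(77 92 36 36 8d 6f 72) = ac 37; tag = H(1d f8 5c 5c ac 37) = 258b
m4: inner = H(77 92 36 36 38 21 e0) = c5 e9; tag = H(1d f8 5c 5c c5 e9) = 3e3d ← matches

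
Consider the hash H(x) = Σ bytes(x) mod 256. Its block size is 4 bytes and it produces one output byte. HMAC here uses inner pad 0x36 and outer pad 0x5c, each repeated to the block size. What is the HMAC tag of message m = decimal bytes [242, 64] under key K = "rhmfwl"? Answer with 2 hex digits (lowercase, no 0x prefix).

Key "rhmfwl" = 72 68 6d 66 77 6c is 6 bytes > B = 4, so hash it first: H(key) = 90, then zero-pad to 4 bytes: K' = 90 00 00 00.
K' ⊕ ipad = a6 36 36 36.  K' ⊕ opad = cc 5c 5c 5c.
Inner input = (K'⊕ipad) ∥ m = a6 36 36 36 ∥ f2 40.
Inner hash: sum = 166+54+54+54+242+64 = 634; mod 256 = 122 → 7a.
Outer input = (K'⊕opad) ∥ inner = cc 5c 5c 5c ∥ 7a.
Outer hash (tag): sum = 204+92+92+92+122 = 602; mod 256 = 90 → 5a.

5a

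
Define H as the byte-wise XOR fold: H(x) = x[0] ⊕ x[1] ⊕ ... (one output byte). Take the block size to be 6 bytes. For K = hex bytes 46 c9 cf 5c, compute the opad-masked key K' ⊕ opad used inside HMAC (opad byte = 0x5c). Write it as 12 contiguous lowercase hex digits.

1a9593005c5c

Key hex bytes 46 c9 cf 5c is 4 bytes ≤ B = 6; zero-pad to 6 bytes: K' = 46 c9 cf 5c 00 00.
XOR each byte with 0x5c: 46⊕5c=1a, c9⊕5c=95, cf⊕5c=93, 5c⊕5c=00, 00⊕5c=5c, 00⊕5c=5c.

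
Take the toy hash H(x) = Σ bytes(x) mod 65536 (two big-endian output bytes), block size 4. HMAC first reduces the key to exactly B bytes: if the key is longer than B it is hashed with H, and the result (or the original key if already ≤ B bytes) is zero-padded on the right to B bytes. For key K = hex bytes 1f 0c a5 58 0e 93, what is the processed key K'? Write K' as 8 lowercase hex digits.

|K| = 6 > B = 4, so first hash the key.
H(K): sum = 31+12+165+88+14+147 = 457 → 01 c9.
Zero-pad H(K) = 01 c9 to 4 bytes: K' = 01 c9 00 00.

01c90000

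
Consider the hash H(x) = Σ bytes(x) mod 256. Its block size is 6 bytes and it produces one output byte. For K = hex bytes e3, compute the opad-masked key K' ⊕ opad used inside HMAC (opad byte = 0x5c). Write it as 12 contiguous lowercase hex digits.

bf5c5c5c5c5c

Key hex bytes e3 is 1 byte ≤ B = 6; zero-pad to 6 bytes: K' = e3 00 00 00 00 00.
XOR each byte with 0x5c: e3⊕5c=bf, 00⊕5c=5c, 00⊕5c=5c, 00⊕5c=5c, 00⊕5c=5c, 00⊕5c=5c.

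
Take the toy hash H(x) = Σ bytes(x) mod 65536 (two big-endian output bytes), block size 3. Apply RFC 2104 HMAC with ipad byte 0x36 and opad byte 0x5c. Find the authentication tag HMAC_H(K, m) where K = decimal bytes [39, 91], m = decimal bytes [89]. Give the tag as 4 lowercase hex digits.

00ec

Key decimal bytes [39, 91] = 27 5b is 2 bytes ≤ B = 3; zero-pad to 3 bytes: K' = 27 5b 00.
K' ⊕ ipad = 11 6d 36.  K' ⊕ opad = 7b 07 5c.
Inner input = (K'⊕ipad) ∥ m = 11 6d 36 ∥ 59.
Inner hash: sum = 17+109+54+89 = 269 → 01 0d.
Outer input = (K'⊕opad) ∥ inner = 7b 07 5c ∥ 01 0d.
Outer hash (tag): sum = 123+7+92+1+13 = 236 → 00 ec.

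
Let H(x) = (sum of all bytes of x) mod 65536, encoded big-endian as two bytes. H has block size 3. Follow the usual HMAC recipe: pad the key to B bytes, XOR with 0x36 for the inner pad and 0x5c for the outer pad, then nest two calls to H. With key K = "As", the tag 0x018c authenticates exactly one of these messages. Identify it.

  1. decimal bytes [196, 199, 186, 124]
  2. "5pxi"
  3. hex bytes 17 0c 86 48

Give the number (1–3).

Key "As" = 41 73 is 2 bytes ≤ B = 3; zero-pad to 3 bytes: K' = 41 73 00.
K' ⊕ ipad = 77 45 36; K' ⊕ opad = 1d 2f 5c.
m1: inner = H(77 45 36 c4 c7 ba 7c) = 03 b3; tag = H(1d 2f 5c 03 b3) = 015e
m2: inner = H(77 45 36 35 70 78 69) = 02 78; tag = H(1d 2f 5c 02 78) = 0122
m3: inner = H(77 45 36 17 0c 86 48) = 01 e3; tag = H(1d 2f 5c 01 e3) = 018c ← matches

3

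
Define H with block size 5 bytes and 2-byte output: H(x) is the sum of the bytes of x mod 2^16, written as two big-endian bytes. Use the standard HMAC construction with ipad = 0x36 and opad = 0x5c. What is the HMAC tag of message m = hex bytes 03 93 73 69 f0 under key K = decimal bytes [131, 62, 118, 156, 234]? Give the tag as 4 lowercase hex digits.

Key decimal bytes [131, 62, 118, 156, 234] = 83 3e 76 9c ea is exactly B = 5 bytes: K' = 83 3e 76 9c ea.
K' ⊕ ipad = b5 08 40 aa dc.  K' ⊕ opad = df 62 2a c0 b6.
Inner input = (K'⊕ipad) ∥ m = b5 08 40 aa dc ∥ 03 93 73 69 f0.
Inner hash: sum = 181+8+64+170+220+3+147+115+105+240 = 1253 → 04 e5.
Outer input = (K'⊕opad) ∥ inner = df 62 2a c0 b6 ∥ 04 e5.
Outer hash (tag): sum = 223+98+42+192+182+4+229 = 970 → 03 ca.

03ca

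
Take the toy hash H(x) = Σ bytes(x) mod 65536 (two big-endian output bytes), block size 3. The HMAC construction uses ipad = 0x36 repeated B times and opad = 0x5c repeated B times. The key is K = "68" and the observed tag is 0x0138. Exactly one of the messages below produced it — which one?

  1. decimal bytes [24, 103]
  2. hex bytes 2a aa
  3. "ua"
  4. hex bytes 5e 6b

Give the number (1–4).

4

Key "68" = 36 38 is 2 bytes ≤ B = 3; zero-pad to 3 bytes: K' = 36 38 00.
K' ⊕ ipad = 00 0e 36; K' ⊕ opad = 6a 64 5c.
m1: inner = H(00 0e 36 18 67) = 00 c3; tag = H(6a 64 5c 00 c3) = 01ed
m2: inner = H(00 0e 36 2a aa) = 01 18; tag = H(6a 64 5c 01 18) = 0143
m3: inner = H(00 0e 36 75 61) = 01 1a; tag = H(6a 64 5c 01 1a) = 0145
m4: inner = H(00 0e 36 5e 6b) = 01 0d; tag = H(6a 64 5c 01 0d) = 0138 ← matches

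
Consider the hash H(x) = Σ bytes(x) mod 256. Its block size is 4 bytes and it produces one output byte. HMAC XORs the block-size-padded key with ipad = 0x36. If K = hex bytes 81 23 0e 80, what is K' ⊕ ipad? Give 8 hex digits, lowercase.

b71538b6

Key hex bytes 81 23 0e 80 is exactly B = 4 bytes: K' = 81 23 0e 80.
XOR each byte with 0x36: 81⊕36=b7, 23⊕36=15, 0e⊕36=38, 80⊕36=b6.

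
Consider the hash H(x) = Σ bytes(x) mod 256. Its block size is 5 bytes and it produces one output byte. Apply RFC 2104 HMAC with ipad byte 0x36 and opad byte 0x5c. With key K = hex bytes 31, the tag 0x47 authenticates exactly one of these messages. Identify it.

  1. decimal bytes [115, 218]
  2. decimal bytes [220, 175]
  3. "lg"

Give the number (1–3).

Key hex bytes 31 is 1 byte ≤ B = 5; zero-pad to 5 bytes: K' = 31 00 00 00 00.
K' ⊕ ipad = 07 36 36 36 36; K' ⊕ opad = 6d 5c 5c 5c 5c.
m1: inner = H(07 36 36 36 36 73 da) = 2c; tag = H(6d 5c 5c 5c 5c 2c) = 09
m2: inner = H(07 36 36 36 36 dc af) = 6a; tag = H(6d 5c 5c 5c 5c 6a) = 47 ← matches
m3: inner = H(07 36 36 36 36 6c 67) = b2; tag = H(6d 5c 5c 5c 5c b2) = 8f

2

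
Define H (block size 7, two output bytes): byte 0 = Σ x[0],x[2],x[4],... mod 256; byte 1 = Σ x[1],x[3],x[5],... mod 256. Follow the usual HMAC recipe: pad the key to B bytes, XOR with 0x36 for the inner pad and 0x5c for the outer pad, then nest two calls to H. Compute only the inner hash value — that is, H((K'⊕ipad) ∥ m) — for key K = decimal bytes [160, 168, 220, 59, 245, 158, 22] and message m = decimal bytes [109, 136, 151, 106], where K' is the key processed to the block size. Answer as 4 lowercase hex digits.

Key decimal bytes [160, 168, 220, 59, 245, 158, 22] = a0 a8 dc 3b f5 9e 16 is exactly B = 7 bytes: K' = a0 a8 dc 3b f5 9e 16.
K' ⊕ ipad = 96 9e ea 0d c3 a8 20.
Inner input = 96 9e ea 0d c3 a8 20 ∥ 6d 88 97 6a.
Inner hash: even-index sum = 853 mod 256 = 85; odd-index sum = 599 mod 256 = 87 → 55 57.

5557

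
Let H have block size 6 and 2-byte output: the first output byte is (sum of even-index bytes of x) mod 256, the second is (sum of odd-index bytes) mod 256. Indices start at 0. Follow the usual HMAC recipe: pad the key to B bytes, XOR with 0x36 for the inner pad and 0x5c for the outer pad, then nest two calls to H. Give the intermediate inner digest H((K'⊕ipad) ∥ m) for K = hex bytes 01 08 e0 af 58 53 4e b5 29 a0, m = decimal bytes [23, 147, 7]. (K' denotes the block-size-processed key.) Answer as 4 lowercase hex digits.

1068

Key hex bytes 01 08 e0 af 58 53 4e b5 29 a0 is 10 bytes > B = 6, so hash it first: H(key) = b0 5f, then zero-pad to 6 bytes: K' = b0 5f 00 00 00 00.
K' ⊕ ipad = 86 69 36 36 36 36.
Inner input = 86 69 36 36 36 36 ∥ 17 93 07.
Inner hash: even-index sum = 272 mod 256 = 16; odd-index sum = 360 mod 256 = 104 → 10 68.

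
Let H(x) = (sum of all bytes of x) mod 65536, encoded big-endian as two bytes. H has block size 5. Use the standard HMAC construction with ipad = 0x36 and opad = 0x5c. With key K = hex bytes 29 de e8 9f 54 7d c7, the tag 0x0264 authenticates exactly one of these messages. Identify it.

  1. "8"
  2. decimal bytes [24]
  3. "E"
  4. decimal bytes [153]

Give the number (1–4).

Key hex bytes 29 de e8 9f 54 7d c7 is 7 bytes > B = 5, so hash it first: H(key) = 04 26, then zero-pad to 5 bytes: K' = 04 26 00 00 00.
K' ⊕ ipad = 32 10 36 36 36; K' ⊕ opad = 58 7a 5c 5c 5c.
m1: inner = H(32 10 36 36 36 38) = 01 1c; tag = H(58 7a 5c 5c 5c 01 1c) = 0203
m2: inner = H(32 10 36 36 36 18) = 00 fc; tag = H(58 7a 5c 5c 5c 00 fc) = 02e2
m3: inner = H(32 10 36 36 36 45) = 01 29; tag = H(58 7a 5c 5c 5c 01 29) = 0210
m4: inner = H(32 10 36 36 36 99) = 01 7d; tag = H(58 7a 5c 5c 5c 01 7d) = 0264 ← matches

4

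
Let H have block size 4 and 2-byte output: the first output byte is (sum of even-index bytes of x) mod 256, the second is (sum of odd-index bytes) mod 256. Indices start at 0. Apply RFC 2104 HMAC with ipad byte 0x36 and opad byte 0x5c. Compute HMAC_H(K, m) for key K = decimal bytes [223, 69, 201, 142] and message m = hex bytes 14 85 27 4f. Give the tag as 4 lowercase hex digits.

Key decimal bytes [223, 69, 201, 142] = df 45 c9 8e is exactly B = 4 bytes: K' = df 45 c9 8e.
K' ⊕ ipad = e9 73 ff b8.  K' ⊕ opad = 83 19 95 d2.
Inner input = (K'⊕ipad) ∥ m = e9 73 ff b8 ∥ 14 85 27 4f.
Inner hash: even-index sum = 547 mod 256 = 35; odd-index sum = 511 mod 256 = 255 → 23 ff.
Outer input = (K'⊕opad) ∥ inner = 83 19 95 d2 ∥ 23 ff.
Outer hash (tag): even-index sum = 315 mod 256 = 59; odd-index sum = 490 mod 256 = 234 → 3b ea.

3bea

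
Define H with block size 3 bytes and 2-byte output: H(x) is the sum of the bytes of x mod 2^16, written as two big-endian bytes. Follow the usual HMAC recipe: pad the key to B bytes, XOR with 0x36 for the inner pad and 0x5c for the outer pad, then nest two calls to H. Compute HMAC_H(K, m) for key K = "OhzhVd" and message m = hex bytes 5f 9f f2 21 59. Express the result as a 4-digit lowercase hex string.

Key "OhzhVd" = 4f 68 7a 68 56 64 is 6 bytes > B = 3, so hash it first: H(key) = 02 53, then zero-pad to 3 bytes: K' = 02 53 00.
K' ⊕ ipad = 34 65 36.  K' ⊕ opad = 5e 0f 5c.
Inner input = (K'⊕ipad) ∥ m = 34 65 36 ∥ 5f 9f f2 21 59.
Inner hash: sum = 52+101+54+95+159+242+33+89 = 825 → 03 39.
Outer input = (K'⊕opad) ∥ inner = 5e 0f 5c ∥ 03 39.
Outer hash (tag): sum = 94+15+92+3+57 = 261 → 01 05.

0105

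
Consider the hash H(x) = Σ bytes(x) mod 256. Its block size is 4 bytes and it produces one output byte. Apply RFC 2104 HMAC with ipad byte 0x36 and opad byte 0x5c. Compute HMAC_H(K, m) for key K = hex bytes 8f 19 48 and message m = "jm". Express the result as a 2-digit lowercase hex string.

fb

Key hex bytes 8f 19 48 is 3 bytes ≤ B = 4; zero-pad to 4 bytes: K' = 8f 19 48 00.
K' ⊕ ipad = b9 2f 7e 36.  K' ⊕ opad = d3 45 14 5c.
Inner input = (K'⊕ipad) ∥ m = b9 2f 7e 36 ∥ 6a 6d.
Inner hash: sum = 185+47+126+54+106+109 = 627; mod 256 = 115 → 73.
Outer input = (K'⊕opad) ∥ inner = d3 45 14 5c ∥ 73.
Outer hash (tag): sum = 211+69+20+92+115 = 507; mod 256 = 251 → fb.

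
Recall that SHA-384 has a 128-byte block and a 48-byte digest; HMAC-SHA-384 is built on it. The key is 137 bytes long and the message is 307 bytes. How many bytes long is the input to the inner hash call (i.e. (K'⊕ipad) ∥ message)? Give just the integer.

Key is 137 > 128 bytes, so it is hashed to 48 bytes then zero-padded to 128: |K'| = 128.
Inner input = (K'⊕ipad) ∥ m → 128 + 307 = 435 bytes.

435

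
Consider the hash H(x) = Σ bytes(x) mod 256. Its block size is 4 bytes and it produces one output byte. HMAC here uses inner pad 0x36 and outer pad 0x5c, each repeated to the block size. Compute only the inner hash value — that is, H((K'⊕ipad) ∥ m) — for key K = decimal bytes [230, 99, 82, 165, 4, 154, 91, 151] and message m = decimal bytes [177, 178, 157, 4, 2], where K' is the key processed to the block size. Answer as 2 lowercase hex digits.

Key decimal bytes [230, 99, 82, 165, 4, 154, 91, 151] = e6 63 52 a5 04 9a 5b 97 is 8 bytes > B = 4, so hash it first: H(key) = d0, then zero-pad to 4 bytes: K' = d0 00 00 00.
K' ⊕ ipad = e6 36 36 36.
Inner input = e6 36 36 36 ∥ b1 b2 9d 04 02.
Inner hash: sum = 230+54+54+54+177+178+157+4+2 = 910; mod 256 = 142 → 8e.

8e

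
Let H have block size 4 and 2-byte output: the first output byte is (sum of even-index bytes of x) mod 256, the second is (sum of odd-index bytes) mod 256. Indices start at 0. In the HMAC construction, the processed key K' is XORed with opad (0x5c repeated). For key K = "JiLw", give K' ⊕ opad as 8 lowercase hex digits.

Key "JiLw" = 4a 69 4c 77 is exactly B = 4 bytes: K' = 4a 69 4c 77.
XOR each byte with 0x5c: 4a⊕5c=16, 69⊕5c=35, 4c⊕5c=10, 77⊕5c=2b.

1635102b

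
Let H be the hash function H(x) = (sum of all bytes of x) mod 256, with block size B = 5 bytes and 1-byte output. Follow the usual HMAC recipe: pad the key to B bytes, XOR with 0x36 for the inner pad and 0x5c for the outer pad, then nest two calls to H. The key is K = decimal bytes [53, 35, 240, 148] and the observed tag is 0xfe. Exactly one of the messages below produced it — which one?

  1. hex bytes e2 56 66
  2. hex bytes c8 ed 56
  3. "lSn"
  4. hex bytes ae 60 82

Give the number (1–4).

4

Key decimal bytes [53, 35, 240, 148] = 35 23 f0 94 is 4 bytes ≤ B = 5; zero-pad to 5 bytes: K' = 35 23 f0 94 00.
K' ⊕ ipad = 03 15 c6 a2 36; K' ⊕ opad = 69 7f ac c8 5c.
m1: inner = H(03 15 c6 a2 36 e2 56 66) = 54; tag = H(69 7f ac c8 5c 54) = 0c
m2: inner = H(03 15 c6 a2 36 c8 ed 56) = c1; tag = H(69 7f ac c8 5c c1) = 79
m3: inner = H(03 15 c6 a2 36 6c 53 6e) = e3; tag = H(69 7f ac c8 5c e3) = 9b
m4: inner = H(03 15 c6 a2 36 ae 60 82) = 46; tag = H(69 7f ac c8 5c 46) = fe ← matches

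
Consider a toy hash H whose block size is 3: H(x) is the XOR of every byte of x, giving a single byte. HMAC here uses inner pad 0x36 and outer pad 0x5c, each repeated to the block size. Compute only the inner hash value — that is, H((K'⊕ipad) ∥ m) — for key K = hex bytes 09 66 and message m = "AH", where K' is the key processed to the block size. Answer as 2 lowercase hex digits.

Key hex bytes 09 66 is 2 bytes ≤ B = 3; zero-pad to 3 bytes: K' = 09 66 00.
K' ⊕ ipad = 3f 50 36.
Inner input = 3f 50 36 ∥ 41 48.
Inner hash: XOR 3f⊕50⊕36⊕41⊕48 = 50.

50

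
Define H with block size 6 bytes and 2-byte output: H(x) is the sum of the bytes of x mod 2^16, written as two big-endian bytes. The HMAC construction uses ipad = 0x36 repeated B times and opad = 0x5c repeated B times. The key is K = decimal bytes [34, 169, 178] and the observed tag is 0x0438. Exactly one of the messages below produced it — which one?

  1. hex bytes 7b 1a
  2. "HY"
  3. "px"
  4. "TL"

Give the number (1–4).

3

Key decimal bytes [34, 169, 178] = 22 a9 b2 is 3 bytes ≤ B = 6; zero-pad to 6 bytes: K' = 22 a9 b2 00 00 00.
K' ⊕ ipad = 14 9f 84 36 36 36; K' ⊕ opad = 7e f5 ee 5c 5c 5c.
m1: inner = H(14 9f 84 36 36 36 7b 1a) = 02 6e; tag = H(7e f5 ee 5c 5c 5c 02 6e) = 03e5
m2: inner = H(14 9f 84 36 36 36 48 59) = 02 7a; tag = H(7e f5 ee 5c 5c 5c 02 7a) = 03f1
m3: inner = H(14 9f 84 36 36 36 70 78) = 02 c1; tag = H(7e f5 ee 5c 5c 5c 02 c1) = 0438 ← matches
m4: inner = H(14 9f 84 36 36 36 54 4c) = 02 79; tag = H(7e f5 ee 5c 5c 5c 02 79) = 03f0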